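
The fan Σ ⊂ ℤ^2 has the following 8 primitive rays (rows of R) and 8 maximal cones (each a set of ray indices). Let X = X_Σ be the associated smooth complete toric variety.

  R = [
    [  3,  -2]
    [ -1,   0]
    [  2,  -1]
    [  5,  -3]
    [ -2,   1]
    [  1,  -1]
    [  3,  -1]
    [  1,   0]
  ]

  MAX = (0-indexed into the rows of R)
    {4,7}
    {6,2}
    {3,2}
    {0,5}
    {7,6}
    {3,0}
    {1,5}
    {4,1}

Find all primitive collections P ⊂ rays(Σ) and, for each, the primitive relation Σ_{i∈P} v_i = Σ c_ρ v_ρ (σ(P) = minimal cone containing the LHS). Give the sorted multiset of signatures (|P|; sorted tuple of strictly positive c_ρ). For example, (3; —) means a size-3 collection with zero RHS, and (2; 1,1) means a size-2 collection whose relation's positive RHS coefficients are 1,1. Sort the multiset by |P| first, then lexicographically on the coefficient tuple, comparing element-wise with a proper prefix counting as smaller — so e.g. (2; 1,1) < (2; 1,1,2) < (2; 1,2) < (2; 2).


Σ has 20 primitive collections:

  • {1,7}:  v_{1} + v_{7} = 0  ⇒ sig = (2; —)
  • {2,4}:  v_{2} + v_{4} = 0  ⇒ sig = (2; —)
  • {0,2}:  v_{0} + v_{2} = v_{3}  ⇒ sig = (2; 1)
  • {0,4}:  v_{0} + v_{4} = v_{5}  ⇒ sig = (2; 1)
  • {1,2}:  v_{1} + v_{2} = v_{5}  ⇒ sig = (2; 1)
  • {1,6}:  v_{1} + v_{6} = v_{2}  ⇒ sig = (2; 1)
  • {2,5}:  v_{2} + v_{5} = v_{0}  ⇒ sig = (2; 1)
  • {2,7}:  v_{2} + v_{7} = v_{6}  ⇒ sig = (2; 1)
  • {3,4}:  v_{3} + v_{4} = v_{0}  ⇒ sig = (2; 1)
  • {4,5}:  v_{4} + v_{5} = v_{1}  ⇒ sig = (2; 1)
  • {4,6}:  v_{4} + v_{6} = v_{7}  ⇒ sig = (2; 1)
  • {5,7}:  v_{5} + v_{7} = v_{2}  ⇒ sig = (2; 1)
  • {1,3}:  v_{1} + v_{3} = v_{0} + v_{5}  ⇒ sig = (2; 1,1)
  • {0,1}:  v_{0} + v_{1} = 2·v_{5}  ⇒ sig = (2; 2)
  • {0,7}:  v_{0} + v_{7} = 2·v_{2}  ⇒ sig = (2; 2)
  • {3,5}:  v_{3} + v_{5} = 2·v_{0}  ⇒ sig = (2; 2)
  • {5,6}:  v_{5} + v_{6} = 2·v_{2}  ⇒ sig = (2; 2)
  • {0,6}:  v_{0} + v_{6} = 3·v_{2}  ⇒ sig = (2; 3)
  • {3,7}:  v_{3} + v_{7} = 3·v_{2}  ⇒ sig = (2; 3)
  • {3,6}:  v_{3} + v_{6} = 4·v_{2}  ⇒ sig = (2; 4)

Signatures (|P|; sorted positive RHS coefficients), sorted:
[(2; —), (2; —), (2; 1), (2; 1), (2; 1), (2; 1), (2; 1), (2; 1), (2; 1), (2; 1), (2; 1), (2; 1), (2; 1,1), (2; 2), (2; 2), (2; 2), (2; 2), (2; 3), (2; 3), (2; 4)]


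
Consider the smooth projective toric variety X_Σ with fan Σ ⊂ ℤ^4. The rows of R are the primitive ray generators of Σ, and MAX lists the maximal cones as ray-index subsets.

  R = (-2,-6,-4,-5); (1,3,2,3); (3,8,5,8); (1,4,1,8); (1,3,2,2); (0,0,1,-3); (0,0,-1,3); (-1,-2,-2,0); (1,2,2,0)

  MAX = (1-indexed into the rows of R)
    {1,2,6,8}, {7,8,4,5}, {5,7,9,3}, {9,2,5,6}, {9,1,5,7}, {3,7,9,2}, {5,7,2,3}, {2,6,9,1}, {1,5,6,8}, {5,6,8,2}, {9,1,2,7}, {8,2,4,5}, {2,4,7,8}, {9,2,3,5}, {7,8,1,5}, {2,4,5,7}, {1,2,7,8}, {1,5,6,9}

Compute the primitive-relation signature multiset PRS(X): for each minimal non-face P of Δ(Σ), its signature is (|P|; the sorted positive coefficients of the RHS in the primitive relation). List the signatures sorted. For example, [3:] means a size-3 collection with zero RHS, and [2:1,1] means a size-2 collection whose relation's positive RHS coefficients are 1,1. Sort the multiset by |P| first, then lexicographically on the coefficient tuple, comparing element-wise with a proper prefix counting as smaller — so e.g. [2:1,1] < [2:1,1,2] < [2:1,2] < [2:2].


12 minimal non-faces of Δ(Σ) (on 9 rays):

  • {6,7}:  v_{6} + v_{7} = 0 ; sig = [2:]
  • {8,9}:  v_{8} + v_{9} = 0 ; sig = [2:]
  • {1,3}:  v_{1} + v_{3} = v_{7} + v_{9} ; sig = [2:1,1]
  • {1,4}:  v_{1} + v_{4} = v_{7} + v_{8} ; sig = [2:1,1]
  • {3,6}:  v_{3} + v_{6} = v_{2} + v_{5} + v_{9} ; sig = [2:1,1,1]
  • {3,8}:  v_{3} + v_{8} = v_{2} + v_{5} + v_{7} ; sig = [2:1,1,1]
  • {4,6}:  v_{4} + v_{6} = v_{2} + v_{5} + v_{8} ; sig = [2:1,1,1]
  • {4,9}:  v_{4} + v_{9} = v_{2} + v_{5} + v_{7} ; sig = [2:1,1,1]
  • {3,4}:  v_{3} + v_{4} = 2·v_{2} + 2·v_{5} + 2·v_{7} ; sig = [2:2,2,2]
  • {1,2,5}:  v_{1} + v_{2} + v_{5} = 0 ; sig = [3:]
  • {2,5,7,8}:  v_{2} + v_{5} + v_{7} + v_{8} = v_{4} ; sig = [4:1]
  • {2,5,7,9}:  v_{2} + v_{5} + v_{7} + v_{9} = v_{3} ; sig = [4:1]

Sorted signature multiset PRS(X):
[[2:], [2:], [2:1,1], [2:1,1], [2:1,1,1], [2:1,1,1], [2:1,1,1], [2:1,1,1], [2:2,2,2], [3:], [4:1], [4:1]]


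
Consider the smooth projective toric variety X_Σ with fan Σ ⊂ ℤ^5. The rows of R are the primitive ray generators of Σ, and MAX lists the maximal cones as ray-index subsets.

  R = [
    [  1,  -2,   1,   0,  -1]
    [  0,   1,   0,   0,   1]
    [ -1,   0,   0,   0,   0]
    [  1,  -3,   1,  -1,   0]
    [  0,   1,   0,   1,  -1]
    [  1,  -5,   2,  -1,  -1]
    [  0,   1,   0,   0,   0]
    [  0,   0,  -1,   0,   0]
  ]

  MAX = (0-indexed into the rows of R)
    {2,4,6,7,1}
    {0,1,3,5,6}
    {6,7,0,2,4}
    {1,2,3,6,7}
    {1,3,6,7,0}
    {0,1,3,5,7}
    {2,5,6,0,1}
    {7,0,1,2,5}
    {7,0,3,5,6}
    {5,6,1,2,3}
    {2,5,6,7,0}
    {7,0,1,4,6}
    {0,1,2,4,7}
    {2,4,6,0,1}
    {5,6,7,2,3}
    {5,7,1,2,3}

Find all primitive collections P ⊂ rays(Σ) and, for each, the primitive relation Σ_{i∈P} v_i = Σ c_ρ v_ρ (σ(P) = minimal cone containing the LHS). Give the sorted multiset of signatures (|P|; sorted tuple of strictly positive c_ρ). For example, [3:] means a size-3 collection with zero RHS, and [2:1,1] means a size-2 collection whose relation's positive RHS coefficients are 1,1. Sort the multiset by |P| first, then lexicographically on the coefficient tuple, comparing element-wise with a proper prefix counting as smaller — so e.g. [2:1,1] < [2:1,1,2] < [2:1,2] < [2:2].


|primitive collections| = 5. Relations:

  P={3,4}:  v_{3} + v_{4} = v_{0} — sig = [2:1]
  P={4,5}:  v_{4} + v_{5} = 2·v_{0} + v_{2} — sig = [2:1,2]
  P={0,2,3}:  v_{0} + v_{2} + v_{3} = v_{5} — sig = [3:1]
  P={1,5,6,7}:  v_{1} + v_{5} + v_{6} + v_{7} = v_{3} — sig = [4:1]
  P={0,1,2,6,7}:  v_{0} + v_{1} + v_{2} + v_{6} + v_{7} = 0 — sig = [5:]

Hence PRS(X_Σ) =
    |P|=2: 2 collections, coeffs (1), (1,2)
    |P|=3: 1 collection, coeffs (1)
    |P|=4: 1 collection, coeffs (1)
    |P|=5: 1 collection, coeffs ()


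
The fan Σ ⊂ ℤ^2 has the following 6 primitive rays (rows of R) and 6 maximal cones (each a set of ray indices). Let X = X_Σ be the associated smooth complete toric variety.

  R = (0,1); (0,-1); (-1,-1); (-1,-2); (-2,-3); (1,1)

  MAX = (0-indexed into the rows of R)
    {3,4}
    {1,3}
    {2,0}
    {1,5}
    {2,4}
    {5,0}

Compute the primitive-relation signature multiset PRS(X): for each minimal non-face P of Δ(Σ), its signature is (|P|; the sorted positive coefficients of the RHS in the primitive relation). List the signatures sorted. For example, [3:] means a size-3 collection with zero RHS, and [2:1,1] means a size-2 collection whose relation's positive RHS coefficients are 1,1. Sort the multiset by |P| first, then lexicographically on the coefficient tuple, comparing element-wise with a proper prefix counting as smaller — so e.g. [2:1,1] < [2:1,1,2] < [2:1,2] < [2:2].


Minimal non-faces — 9 found among 6 rays, 6 max cones:

  {0,1}:  v_{0} + v_{1} = 0  ⟹  sig = [2:]
  {2,5}:  v_{2} + v_{5} = 0  ⟹  sig = [2:]
  {0,3}:  v_{0} + v_{3} = v_{2}  ⟹  sig = [2:1]
  {1,2}:  v_{1} + v_{2} = v_{3}  ⟹  sig = [2:1]
  {2,3}:  v_{2} + v_{3} = v_{4}  ⟹  sig = [2:1]
  {3,5}:  v_{3} + v_{5} = v_{1}  ⟹  sig = [2:1]
  {4,5}:  v_{4} + v_{5} = v_{3}  ⟹  sig = [2:1]
  {0,4}:  v_{0} + v_{4} = 2·v_{2}  ⟹  sig = [2:2]
  {1,4}:  v_{1} + v_{4} = 2·v_{3}  ⟹  sig = [2:2]

so the primitive-relation signature multiset is
    |P|=2: 9 collections, coeffs (), (), (1), (1), (1), (1), (1), (2), (2)


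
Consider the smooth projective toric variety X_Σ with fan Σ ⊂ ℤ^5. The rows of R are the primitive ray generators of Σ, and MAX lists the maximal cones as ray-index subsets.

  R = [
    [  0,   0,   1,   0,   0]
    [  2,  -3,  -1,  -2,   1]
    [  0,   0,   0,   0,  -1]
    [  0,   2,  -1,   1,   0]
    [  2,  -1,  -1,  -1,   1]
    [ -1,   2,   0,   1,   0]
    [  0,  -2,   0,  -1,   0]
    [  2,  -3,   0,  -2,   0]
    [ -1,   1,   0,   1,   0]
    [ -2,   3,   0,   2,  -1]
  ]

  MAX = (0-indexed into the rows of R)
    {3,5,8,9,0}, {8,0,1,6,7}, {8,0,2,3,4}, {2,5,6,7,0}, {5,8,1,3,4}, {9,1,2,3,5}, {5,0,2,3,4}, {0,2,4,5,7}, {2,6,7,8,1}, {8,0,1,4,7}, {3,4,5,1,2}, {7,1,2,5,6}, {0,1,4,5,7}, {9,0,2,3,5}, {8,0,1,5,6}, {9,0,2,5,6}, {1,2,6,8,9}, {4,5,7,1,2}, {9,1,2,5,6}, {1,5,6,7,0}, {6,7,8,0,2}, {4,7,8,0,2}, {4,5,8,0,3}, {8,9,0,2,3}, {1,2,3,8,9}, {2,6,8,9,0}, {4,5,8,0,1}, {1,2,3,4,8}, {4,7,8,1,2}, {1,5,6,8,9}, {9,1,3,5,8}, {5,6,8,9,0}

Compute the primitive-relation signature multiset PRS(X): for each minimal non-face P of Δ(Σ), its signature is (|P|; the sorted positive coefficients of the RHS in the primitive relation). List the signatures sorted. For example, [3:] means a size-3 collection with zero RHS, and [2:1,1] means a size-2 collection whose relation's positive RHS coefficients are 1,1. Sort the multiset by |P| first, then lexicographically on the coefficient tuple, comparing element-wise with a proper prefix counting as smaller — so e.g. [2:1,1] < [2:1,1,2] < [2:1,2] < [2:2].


Σ has 10 primitive collections:

  {4,6}:  v_{4} + v_{6} = v_{1}  ⇒ sig = [2:1]
  {4,9}:  v_{4} + v_{9} = v_{3}  ⇒ sig = [2:1]
  {7,9}:  v_{7} + v_{9} = v_{2}  ⇒ sig = [2:1]
  {3,6}:  v_{3} + v_{6} = v_{1} + v_{9}  ⇒ sig = [2:1,1]
  {3,7}:  v_{3} + v_{7} = v_{2} + v_{4}  ⇒ sig = [2:1,1]
  {0,1,9}:  v_{0} + v_{1} + v_{9} = 0  ⇒ sig = [3:]
  {5,7,8}:  v_{5} + v_{7} + v_{8} = 0  ⇒ sig = [3:]
  {0,1,2}:  v_{0} + v_{1} + v_{2} = v_{7}  ⇒ sig = [3:1]
  {0,1,3}:  v_{0} + v_{1} + v_{3} = v_{4}  ⇒ sig = [3:1]
  {2,5,8}:  v_{2} + v_{5} + v_{8} = v_{9}  ⇒ sig = [3:1]

Sorted signature multiset PRS(X):
[[2:1], [2:1], [2:1], [2:1,1], [2:1,1], [3:], [3:], [3:1], [3:1], [3:1]]


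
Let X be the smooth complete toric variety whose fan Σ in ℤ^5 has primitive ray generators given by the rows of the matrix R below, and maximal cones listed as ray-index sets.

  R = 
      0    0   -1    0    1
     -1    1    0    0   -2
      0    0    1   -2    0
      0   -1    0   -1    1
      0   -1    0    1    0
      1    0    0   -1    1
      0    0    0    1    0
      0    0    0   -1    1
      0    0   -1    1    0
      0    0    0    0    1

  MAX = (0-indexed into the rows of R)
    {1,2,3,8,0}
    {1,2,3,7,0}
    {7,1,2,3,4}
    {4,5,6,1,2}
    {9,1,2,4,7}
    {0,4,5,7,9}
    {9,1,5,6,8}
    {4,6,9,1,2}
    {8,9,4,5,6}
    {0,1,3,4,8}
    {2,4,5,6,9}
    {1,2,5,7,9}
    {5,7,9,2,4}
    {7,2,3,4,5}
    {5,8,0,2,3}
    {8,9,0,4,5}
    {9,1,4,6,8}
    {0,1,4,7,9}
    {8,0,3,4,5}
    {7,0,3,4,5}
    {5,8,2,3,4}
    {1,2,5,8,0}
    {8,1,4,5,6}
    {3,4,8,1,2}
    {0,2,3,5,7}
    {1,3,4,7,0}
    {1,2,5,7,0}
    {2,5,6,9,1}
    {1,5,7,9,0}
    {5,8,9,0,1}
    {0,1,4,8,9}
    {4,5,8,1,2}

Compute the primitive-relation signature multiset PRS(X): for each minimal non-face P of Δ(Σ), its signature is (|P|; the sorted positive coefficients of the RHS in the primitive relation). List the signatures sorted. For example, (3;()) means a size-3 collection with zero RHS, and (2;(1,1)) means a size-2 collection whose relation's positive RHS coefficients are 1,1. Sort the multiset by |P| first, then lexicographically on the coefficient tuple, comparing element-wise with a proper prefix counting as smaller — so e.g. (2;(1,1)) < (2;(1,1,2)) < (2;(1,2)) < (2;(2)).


Primitive collections (13):

  P = {6,7}:  v_{6} + v_{7} = v_{9}  ⇒ sig = (2;(1))
  P = {7,8}:  v_{7} + v_{8} = v_{0}  ⇒ sig = (2;(1))
  P = {0,6}:  v_{0} + v_{6} = v_{8} + v_{9}  ⇒ sig = (2;(1,1))
  P = {3,6}:  v_{3} + v_{6} = v_{4} + v_{7}  ⇒ sig = (2;(1,1))
  P = {3,9}:  v_{3} + v_{9} = v_{4} + 2·v_{7}  ⇒ sig = (2;(1,2))
  P = {2,6,8}:  v_{2} + v_{6} + v_{8} = 0  ⇒ sig = (3;())
  P = {0,2,4}:  v_{0} + v_{2} + v_{4} = v_{3}  ⇒ sig = (3;(1))
  P = {2,8,9}:  v_{2} + v_{8} + v_{9} = v_{7}  ⇒ sig = (3;(1))
  P = {0,2,9}:  v_{0} + v_{2} + v_{9} = 2·v_{7}  ⇒ sig = (3;(2))
  P = {1,3,5}:  v_{1} + v_{3} + v_{5} = 2·v_{2} + 2·v_{8}  ⇒ sig = (3;(2,2))
  P = {1,4,5,9}:  v_{1} + v_{4} + v_{5} + v_{9} = 0  ⇒ sig = (4;())
  P = {1,4,5,7}:  v_{1} + v_{4} + v_{5} + v_{7} = v_{2} + v_{8}  ⇒ sig = (4;(1,1))
  P = {0,1,4,5}:  v_{0} + v_{1} + v_{4} + v_{5} = v_{2} + 2·v_{8}  ⇒ sig = (4;(1,2))

Sorted signature multiset PRS(X):
[(2;(1)), (2;(1)), (2;(1,1)), (2;(1,1)), (2;(1,2)), (3;()), (3;(1)), (3;(1)), (3;(2)), (3;(2,2)), (4;()), (4;(1,1)), (4;(1,2))]


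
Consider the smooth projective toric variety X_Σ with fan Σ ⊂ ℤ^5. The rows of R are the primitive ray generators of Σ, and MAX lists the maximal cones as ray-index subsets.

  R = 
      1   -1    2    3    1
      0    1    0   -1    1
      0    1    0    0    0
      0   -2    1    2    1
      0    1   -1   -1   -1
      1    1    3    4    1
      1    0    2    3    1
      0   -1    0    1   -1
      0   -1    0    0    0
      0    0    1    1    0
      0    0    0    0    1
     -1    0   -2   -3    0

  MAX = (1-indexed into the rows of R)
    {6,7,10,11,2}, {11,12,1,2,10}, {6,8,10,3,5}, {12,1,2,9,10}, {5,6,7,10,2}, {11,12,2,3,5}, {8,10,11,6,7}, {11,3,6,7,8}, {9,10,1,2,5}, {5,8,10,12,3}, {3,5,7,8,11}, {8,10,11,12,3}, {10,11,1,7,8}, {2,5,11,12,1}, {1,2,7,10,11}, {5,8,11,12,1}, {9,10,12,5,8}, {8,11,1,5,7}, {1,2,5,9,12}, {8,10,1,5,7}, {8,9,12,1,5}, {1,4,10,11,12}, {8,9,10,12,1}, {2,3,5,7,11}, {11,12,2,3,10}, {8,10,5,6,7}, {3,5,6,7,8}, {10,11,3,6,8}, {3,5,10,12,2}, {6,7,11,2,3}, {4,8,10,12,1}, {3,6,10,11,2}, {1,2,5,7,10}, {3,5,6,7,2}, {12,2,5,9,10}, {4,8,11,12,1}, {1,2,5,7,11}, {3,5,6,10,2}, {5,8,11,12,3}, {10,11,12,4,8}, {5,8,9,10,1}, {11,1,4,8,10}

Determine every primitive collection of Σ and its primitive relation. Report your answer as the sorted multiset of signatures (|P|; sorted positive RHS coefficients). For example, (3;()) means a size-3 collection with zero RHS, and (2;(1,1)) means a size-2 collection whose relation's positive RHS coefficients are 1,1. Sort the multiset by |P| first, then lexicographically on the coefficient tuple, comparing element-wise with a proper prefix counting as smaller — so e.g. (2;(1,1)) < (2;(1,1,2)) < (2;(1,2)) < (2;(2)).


The 20 primitive collections of Σ (r=12, n=5):

  • {2,8}:  v_{2} + v_{8} = 0 ; sig = (2;())
  • {3,9}:  v_{3} + v_{9} = 0 ; sig = (2;())
  • {1,3}:  v_{1} + v_{3} = v_{7} ; sig = (2;(1))
  • {7,9}:  v_{7} + v_{9} = v_{1} ; sig = (2;(1))
  • {7,12}:  v_{7} + v_{12} = v_{11} ; sig = (2;(1))
  • {4,5}:  v_{4} + v_{5} = v_{8} + v_{11} ; sig = (2;(1,1))
  • {6,9}:  v_{6} + v_{9} = v_{7} + v_{10} ; sig = (2;(1,1))
  • {9,11}:  v_{9} + v_{11} = v_{1} + v_{12} ; sig = (2;(1,1))
  • {6,12}:  v_{6} + v_{12} = v_{3} + v_{10} + v_{11} ; sig = (2;(1,1,1))
  • {2,4}:  v_{2} + v_{4} = v_{1} + v_{10} + v_{11} + v_{12} ; sig = (2;(1,1,1,1))
  • {4,7}:  v_{4} + v_{7} = v_{1} + v_{8} + v_{10} + 2·v_{11} ; sig = (2;(1,1,1,2))
  • {3,4}:  v_{3} + v_{4} = v_{8} + v_{10} + 2·v_{11} ; sig = (2;(1,1,2))
  • {4,6}:  v_{4} + v_{6} = v_{7} + v_{8} + 2·v_{10} + 2·v_{11} ; sig = (2;(1,1,2,2))
  • {4,9}:  v_{4} + v_{9} = 2·v_{1} + v_{8} + v_{10} + 2·v_{12} ; sig = (2;(1,1,2,2))
  • {1,6}:  v_{1} + v_{6} = 2·v_{7} + v_{10} ; sig = (2;(1,2))
  • {3,7,10}:  v_{3} + v_{7} + v_{10} = v_{6} ; sig = (3;(1))
  • {5,10,11}:  v_{5} + v_{10} + v_{11} = v_{3} ; sig = (3;(1))
  • {5,6,11}:  v_{5} + v_{6} + v_{11} = 2·v_{3} + v_{7} ; sig = (3;(1,2))
  • {1,5,10,12}:  v_{1} + v_{5} + v_{10} + v_{12} = 0 ; sig = (4;())
  • {1,8,10,11,12}:  v_{1} + v_{8} + v_{10} + v_{11} + v_{12} = v_{4} ; sig = (5;(1))

so the primitive-relation signature multiset is
    |P|=2: 15 collections, coeffs (), (), (1), (1), (1), (1,1), (1,1), (1,1), (1,1,1), (1,1,1,1), (1,1,1,2), (1,1,2), (1,1,2,2), (1,1,2,2), (1,2)
    |P|=3: 3 collections, coeffs (1), (1), (1,2)
    |P|=4: 1 collection, coeffs ()
    |P|=5: 1 collection, coeffs (1)


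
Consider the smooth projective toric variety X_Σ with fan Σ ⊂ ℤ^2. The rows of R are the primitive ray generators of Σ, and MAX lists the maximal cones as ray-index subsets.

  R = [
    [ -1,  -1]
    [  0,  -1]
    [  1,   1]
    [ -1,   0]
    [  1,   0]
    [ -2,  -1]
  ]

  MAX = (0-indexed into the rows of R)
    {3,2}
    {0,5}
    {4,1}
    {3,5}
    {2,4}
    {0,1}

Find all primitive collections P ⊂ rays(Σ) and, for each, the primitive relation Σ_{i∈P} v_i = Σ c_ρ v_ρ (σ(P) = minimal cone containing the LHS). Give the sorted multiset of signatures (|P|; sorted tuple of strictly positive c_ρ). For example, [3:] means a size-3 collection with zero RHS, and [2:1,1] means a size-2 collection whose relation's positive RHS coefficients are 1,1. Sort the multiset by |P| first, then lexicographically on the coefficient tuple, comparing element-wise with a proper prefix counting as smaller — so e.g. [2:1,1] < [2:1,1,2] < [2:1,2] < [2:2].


9 collections generate NE(X_Σ); each relation:

  P={0,2}:  v_{0} + v_{2} = 0 — sig = [2:]
  P={3,4}:  v_{3} + v_{4} = 0 — sig = [2:]
  P={0,3}:  v_{0} + v_{3} = v_{5} — sig = [2:1]
  P={0,4}:  v_{0} + v_{4} = v_{1} — sig = [2:1]
  P={1,2}:  v_{1} + v_{2} = v_{4} — sig = [2:1]
  P={1,3}:  v_{1} + v_{3} = v_{0} — sig = [2:1]
  P={2,5}:  v_{2} + v_{5} = v_{3} — sig = [2:1]
  P={4,5}:  v_{4} + v_{5} = v_{0} — sig = [2:1]
  P={1,5}:  v_{1} + v_{5} = 2·v_{0} — sig = [2:2]

Signatures (|P|; sorted positive RHS coefficients), sorted:
{ [2:] ×2,  [2:1] ×6,  [2:2] }


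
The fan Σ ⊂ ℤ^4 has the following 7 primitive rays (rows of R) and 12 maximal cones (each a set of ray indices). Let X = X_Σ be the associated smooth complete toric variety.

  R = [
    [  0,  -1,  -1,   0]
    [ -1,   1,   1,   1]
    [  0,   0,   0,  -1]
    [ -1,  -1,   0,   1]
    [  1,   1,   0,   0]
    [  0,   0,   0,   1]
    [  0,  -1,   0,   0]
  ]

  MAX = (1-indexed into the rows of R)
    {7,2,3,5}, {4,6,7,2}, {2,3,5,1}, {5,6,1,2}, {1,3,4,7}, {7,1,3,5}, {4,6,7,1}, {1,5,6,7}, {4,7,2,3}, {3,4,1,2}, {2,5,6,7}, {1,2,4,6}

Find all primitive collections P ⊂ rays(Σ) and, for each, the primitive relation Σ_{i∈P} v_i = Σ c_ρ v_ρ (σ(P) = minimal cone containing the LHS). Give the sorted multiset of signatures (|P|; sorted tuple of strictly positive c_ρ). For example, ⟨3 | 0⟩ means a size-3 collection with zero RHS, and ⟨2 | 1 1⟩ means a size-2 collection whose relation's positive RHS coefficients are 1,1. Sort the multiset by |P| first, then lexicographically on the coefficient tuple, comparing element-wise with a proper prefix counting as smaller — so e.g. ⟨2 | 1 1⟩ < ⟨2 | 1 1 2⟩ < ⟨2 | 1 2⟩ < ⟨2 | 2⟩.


The 3 primitive collections of Σ (r=7, n=4):

  P = {3,6}:  v_{3} + v_{6} = 0  →  sig = ⟨2 | 0⟩
  P = {4,5}:  v_{4} + v_{5} = v_{6}  →  sig = ⟨2 | 1⟩
  P = {1,2,7}:  v_{1} + v_{2} + v_{7} = v_{4}  →  sig = ⟨3 | 1⟩

Signatures (|P|; sorted positive RHS coefficients), sorted:
    |P|=2: 2 collections, coeffs (), (1)
    |P|=3: 1 collection, coeffs (1)


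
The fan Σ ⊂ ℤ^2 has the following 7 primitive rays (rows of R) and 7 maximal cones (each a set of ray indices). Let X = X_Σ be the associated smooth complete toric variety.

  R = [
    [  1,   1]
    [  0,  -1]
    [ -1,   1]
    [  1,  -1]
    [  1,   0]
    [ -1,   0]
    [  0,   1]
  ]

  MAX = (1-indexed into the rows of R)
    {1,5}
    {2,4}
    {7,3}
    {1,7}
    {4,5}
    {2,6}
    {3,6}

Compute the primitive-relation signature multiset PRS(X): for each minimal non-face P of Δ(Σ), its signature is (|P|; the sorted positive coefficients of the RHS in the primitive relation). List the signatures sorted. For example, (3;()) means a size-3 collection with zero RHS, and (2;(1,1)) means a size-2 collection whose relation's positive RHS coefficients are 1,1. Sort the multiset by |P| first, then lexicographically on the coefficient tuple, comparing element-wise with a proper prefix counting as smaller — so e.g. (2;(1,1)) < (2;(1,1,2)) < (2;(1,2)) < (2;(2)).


Minimal non-faces — 14 found among 7 rays, 7 max cones:

  P = {2,7}:  v_{2} + v_{7} = 0 — sig = (2;())
  P = {3,4}:  v_{3} + v_{4} = 0 — sig = (2;())
  P = {5,6}:  v_{5} + v_{6} = 0 — sig = (2;())
  P = {1,2}:  v_{1} + v_{2} = v_{5} — sig = (2;(1))
  P = {1,6}:  v_{1} + v_{6} = v_{7} — sig = (2;(1))
  P = {2,3}:  v_{2} + v_{3} = v_{6} — sig = (2;(1))
  P = {2,5}:  v_{2} + v_{5} = v_{4} — sig = (2;(1))
  P = {3,5}:  v_{3} + v_{5} = v_{7} — sig = (2;(1))
  P = {4,6}:  v_{4} + v_{6} = v_{2} — sig = (2;(1))
  P = {4,7}:  v_{4} + v_{7} = v_{5} — sig = (2;(1))
  P = {5,7}:  v_{5} + v_{7} = v_{1} — sig = (2;(1))
  P = {6,7}:  v_{6} + v_{7} = v_{3} — sig = (2;(1))
  P = {1,3}:  v_{1} + v_{3} = 2·v_{7} — sig = (2;(2))
  P = {1,4}:  v_{1} + v_{4} = 2·v_{5} — sig = (2;(2))

Hence PRS(X_Σ) =
[(2;()), (2;()), (2;()), (2;(1)), (2;(1)), (2;(1)), (2;(1)), (2;(1)), (2;(1)), (2;(1)), (2;(1)), (2;(1)), (2;(2)), (2;(2))]


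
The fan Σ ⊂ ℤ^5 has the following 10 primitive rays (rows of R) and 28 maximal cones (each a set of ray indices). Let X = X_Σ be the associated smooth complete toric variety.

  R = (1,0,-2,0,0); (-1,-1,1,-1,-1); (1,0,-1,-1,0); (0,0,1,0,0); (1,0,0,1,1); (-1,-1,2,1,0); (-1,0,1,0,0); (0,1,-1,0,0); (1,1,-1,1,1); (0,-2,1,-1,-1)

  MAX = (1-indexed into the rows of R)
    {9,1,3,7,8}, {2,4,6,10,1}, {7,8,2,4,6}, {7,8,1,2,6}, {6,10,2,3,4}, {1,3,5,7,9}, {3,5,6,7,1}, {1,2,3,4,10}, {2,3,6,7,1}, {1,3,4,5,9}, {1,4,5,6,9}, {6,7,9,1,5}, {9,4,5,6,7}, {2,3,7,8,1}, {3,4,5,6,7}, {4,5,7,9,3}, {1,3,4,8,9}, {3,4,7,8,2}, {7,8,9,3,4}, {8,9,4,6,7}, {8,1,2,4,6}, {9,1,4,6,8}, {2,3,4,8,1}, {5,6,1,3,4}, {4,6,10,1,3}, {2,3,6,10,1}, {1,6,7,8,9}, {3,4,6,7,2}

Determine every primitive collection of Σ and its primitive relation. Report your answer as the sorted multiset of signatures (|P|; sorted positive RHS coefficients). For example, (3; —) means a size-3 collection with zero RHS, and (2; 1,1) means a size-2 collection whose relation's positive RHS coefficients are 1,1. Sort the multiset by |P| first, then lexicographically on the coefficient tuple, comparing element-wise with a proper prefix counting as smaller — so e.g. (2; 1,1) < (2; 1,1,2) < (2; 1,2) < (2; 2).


Primitive collections (11):

  P={2,9}:  v_{2} + v_{9} = 0 ; sig = (2; —)
  P={5,8}:  v_{5} + v_{8} = v_{9} ; sig = (2; 1)
  P={2,5}:  v_{2} + v_{5} = v_{3} + v_{6} ; sig = (2; 1,1)
  P={7,10}:  v_{7} + v_{10} = v_{2} + v_{3} + v_{6} ; sig = (2; 1,1,1)
  P={8,10}:  v_{8} + v_{10} = v_{1} + v_{2} + v_{4} ; sig = (2; 1,1,1)
  P={9,10}:  v_{9} + v_{10} = v_{1} + v_{3} + v_{4} + v_{6} ; sig = (2; 1,1,1,1)
  P={5,10}:  v_{5} + v_{10} = v_{1} + 2·v_{3} + v_{4} + 2·v_{6} ; sig = (2; 1,1,2,2)
  P={1,4,7}:  v_{1} + v_{4} + v_{7} = 0 ; sig = (3; —)
  P={3,6,8}:  v_{3} + v_{6} + v_{8} = 0 ; sig = (3; —)
  P={3,6,9}:  v_{3} + v_{6} + v_{9} = v_{5} ; sig = (3; 1)
  P={1,2,3,4,6}:  v_{1} + v_{2} + v_{3} + v_{4} + v_{6} = v_{10} ; sig = (5; 1)

Signatures (|P|; sorted positive RHS coefficients), sorted:
[(2; —), (2; 1), (2; 1,1), (2; 1,1,1), (2; 1,1,1), (2; 1,1,1,1), (2; 1,1,2,2), (3; —), (3; —), (3; 1), (5; 1)]


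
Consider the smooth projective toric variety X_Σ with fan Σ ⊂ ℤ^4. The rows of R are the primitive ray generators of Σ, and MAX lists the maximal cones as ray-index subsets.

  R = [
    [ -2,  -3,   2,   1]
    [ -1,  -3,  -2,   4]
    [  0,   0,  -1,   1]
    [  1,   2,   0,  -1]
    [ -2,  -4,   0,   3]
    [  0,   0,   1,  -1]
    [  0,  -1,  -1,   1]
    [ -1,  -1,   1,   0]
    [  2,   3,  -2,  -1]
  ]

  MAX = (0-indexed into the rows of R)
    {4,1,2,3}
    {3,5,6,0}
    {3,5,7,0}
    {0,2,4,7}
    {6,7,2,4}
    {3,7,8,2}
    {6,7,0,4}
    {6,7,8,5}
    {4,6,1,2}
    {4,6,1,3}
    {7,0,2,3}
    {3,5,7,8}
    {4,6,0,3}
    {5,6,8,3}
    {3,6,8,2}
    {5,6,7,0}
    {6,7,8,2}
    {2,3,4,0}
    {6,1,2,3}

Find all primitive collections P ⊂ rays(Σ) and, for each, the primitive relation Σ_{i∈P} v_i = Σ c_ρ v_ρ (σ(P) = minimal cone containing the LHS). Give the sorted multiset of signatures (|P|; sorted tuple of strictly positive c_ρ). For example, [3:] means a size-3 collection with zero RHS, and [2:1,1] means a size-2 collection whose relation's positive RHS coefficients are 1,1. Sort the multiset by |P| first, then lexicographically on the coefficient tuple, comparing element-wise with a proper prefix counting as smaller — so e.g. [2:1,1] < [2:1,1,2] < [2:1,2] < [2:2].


Minimal non-faces — 12 found among 9 rays, 19 max cones:

  P = {0,8}:  v_{0} + v_{8} = 0  ⇒ sig = [2:]
  P = {2,5}:  v_{2} + v_{5} = 0  ⇒ sig = [2:]
  P = {1,7}:  v_{1} + v_{7} = v_{2} + v_{4}  ⇒ sig = [2:1,1]
  P = {4,5}:  v_{4} + v_{5} = v_{0} + v_{6}  ⇒ sig = [2:1,1]
  P = {4,8}:  v_{4} + v_{8} = v_{2} + v_{6}  ⇒ sig = [2:1,1]
  P = {1,5}:  v_{1} + v_{5} = v_{3} + v_{4} + v_{6}  ⇒ sig = [2:1,1,1]
  P = {0,1}:  v_{0} + v_{1} = v_{3} + 2·v_{4}  ⇒ sig = [2:1,2]
  P = {1,8}:  v_{1} + v_{8} = 2·v_{2} + v_{3} + 2·v_{6}  ⇒ sig = [2:1,2,2]
  P = {3,6,7}:  v_{3} + v_{6} + v_{7} = 0  ⇒ sig = [3:]
  P = {0,2,6}:  v_{0} + v_{2} + v_{6} = v_{4}  ⇒ sig = [3:1]
  P = {3,4,7}:  v_{3} + v_{4} + v_{7} = v_{0} + v_{2}  ⇒ sig = [3:1,1]
  P = {2,3,4,6}:  v_{2} + v_{3} + v_{4} + v_{6} = v_{1}  ⇒ sig = [4:1]

Hence PRS(X_Σ) =
{ [2:] ×2,  [2:1,1] ×3,  [2:1,1,1],  [2:1,2],  [2:1,2,2],  [3:],  [3:1],  [3:1,1],  [4:1] }


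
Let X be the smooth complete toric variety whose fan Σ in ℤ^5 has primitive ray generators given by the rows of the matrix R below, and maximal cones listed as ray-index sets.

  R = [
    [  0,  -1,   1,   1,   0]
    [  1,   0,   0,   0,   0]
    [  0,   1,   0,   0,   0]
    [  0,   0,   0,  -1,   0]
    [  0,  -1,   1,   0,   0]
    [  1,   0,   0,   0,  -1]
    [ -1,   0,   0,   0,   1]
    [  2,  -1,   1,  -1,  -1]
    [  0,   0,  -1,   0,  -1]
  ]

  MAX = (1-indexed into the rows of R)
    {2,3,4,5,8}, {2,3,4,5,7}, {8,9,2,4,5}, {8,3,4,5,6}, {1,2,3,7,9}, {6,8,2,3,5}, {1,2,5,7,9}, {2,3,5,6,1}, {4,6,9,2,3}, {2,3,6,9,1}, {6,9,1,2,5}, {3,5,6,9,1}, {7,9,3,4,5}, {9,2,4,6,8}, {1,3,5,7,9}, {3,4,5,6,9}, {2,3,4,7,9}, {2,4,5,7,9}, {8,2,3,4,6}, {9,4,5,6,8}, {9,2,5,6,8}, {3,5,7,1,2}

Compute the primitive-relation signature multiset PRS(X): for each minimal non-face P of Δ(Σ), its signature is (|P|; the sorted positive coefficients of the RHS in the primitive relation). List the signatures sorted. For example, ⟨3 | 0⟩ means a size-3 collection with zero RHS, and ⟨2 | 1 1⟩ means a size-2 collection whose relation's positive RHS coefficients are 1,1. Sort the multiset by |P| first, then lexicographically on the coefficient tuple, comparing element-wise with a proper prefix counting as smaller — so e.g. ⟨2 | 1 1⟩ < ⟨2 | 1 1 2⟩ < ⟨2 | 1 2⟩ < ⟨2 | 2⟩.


Δ(Σ) — 9 vertices, 7 min non-faces:

  • {6,7}:  v_{6} + v_{7} = 0  →  sig = ⟨2 | 0⟩
  • {1,4}:  v_{1} + v_{4} = v_{5}  →  sig = ⟨2 | 1⟩
  • {7,8}:  v_{7} + v_{8} = v_{2} + v_{4} + v_{5}  →  sig = ⟨2 | 1 1 1⟩
  • {1,8}:  v_{1} + v_{8} = v_{2} + 2·v_{5} + v_{6}  →  sig = ⟨2 | 1 1 2⟩
  • {3,8,9}:  v_{3} + v_{8} + v_{9} = v_{4} + 2·v_{6}  →  sig = ⟨3 | 1 2⟩
  • {2,3,5,9}:  v_{2} + v_{3} + v_{5} + v_{9} = v_{6}  →  sig = ⟨4 | 1⟩
  • {2,4,5,6}:  v_{2} + v_{4} + v_{5} + v_{6} = v_{8}  →  sig = ⟨4 | 1⟩

Signatures (|P|; sorted positive RHS coefficients), sorted:
    |P|=2: 4 collections, coeffs (), (1), (1,1,1), (1,1,2)
    |P|=3: 1 collection, coeffs (1,2)
    |P|=4: 2 collections, coeffs (1), (1)


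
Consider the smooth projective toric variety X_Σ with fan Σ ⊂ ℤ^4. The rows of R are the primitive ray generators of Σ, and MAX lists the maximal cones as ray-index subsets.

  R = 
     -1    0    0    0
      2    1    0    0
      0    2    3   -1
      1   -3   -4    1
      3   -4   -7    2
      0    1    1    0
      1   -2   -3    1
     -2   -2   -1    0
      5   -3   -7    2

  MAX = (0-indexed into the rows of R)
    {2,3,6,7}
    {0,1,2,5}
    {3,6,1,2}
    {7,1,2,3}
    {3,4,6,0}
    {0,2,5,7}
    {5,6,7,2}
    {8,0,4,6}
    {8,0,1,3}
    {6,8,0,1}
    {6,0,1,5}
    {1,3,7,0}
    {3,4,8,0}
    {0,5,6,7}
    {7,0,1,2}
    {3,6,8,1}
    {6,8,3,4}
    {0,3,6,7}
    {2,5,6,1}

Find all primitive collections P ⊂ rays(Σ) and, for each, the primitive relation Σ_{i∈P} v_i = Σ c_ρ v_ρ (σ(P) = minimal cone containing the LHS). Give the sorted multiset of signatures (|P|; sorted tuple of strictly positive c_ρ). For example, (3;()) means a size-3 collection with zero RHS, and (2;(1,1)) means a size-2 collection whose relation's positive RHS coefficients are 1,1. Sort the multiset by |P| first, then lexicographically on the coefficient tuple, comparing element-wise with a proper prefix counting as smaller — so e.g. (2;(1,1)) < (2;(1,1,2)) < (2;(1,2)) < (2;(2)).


The 14 primitive collections of Σ (r=9, n=4):

  • {1,4}:  v_{1} + v_{4} = v_{8}  →  sig = (2;(1))
  • {3,5}:  v_{3} + v_{5} = v_{6}  →  sig = (2;(1))
  • {2,4}:  v_{2} + v_{4} = v_{1} + v_{3}  →  sig = (2;(1,1))
  • {4,5}:  v_{4} + v_{5} = v_{0} + v_{1} + 2·v_{6}  →  sig = (2;(1,1,2))
  • {7,8}:  v_{7} + v_{8} = v_{0} + v_{1} + 2·v_{3}  →  sig = (2;(1,1,2))
  • {2,8}:  v_{2} + v_{8} = 2·v_{1} + v_{3}  →  sig = (2;(1,2))
  • {4,7}:  v_{4} + v_{7} = v_{0} + 2·v_{3}  →  sig = (2;(1,2))
  • {5,8}:  v_{5} + v_{8} = v_{0} + 2·v_{1} + 2·v_{6}  →  sig = (2;(1,2,2))
  • {0,2,6}:  v_{0} + v_{2} + v_{6} = 0  →  sig = (3;())
  • {1,5,7}:  v_{1} + v_{5} + v_{7} = 0  →  sig = (3;())
  • {1,6,7}:  v_{1} + v_{6} + v_{7} = v_{3}  →  sig = (3;(1))
  • {0,2,3}:  v_{0} + v_{2} + v_{3} = v_{1} + v_{7}  →  sig = (3;(1,1))
  • {0,1,3,6}:  v_{0} + v_{1} + v_{3} + v_{6} = v_{4}  →  sig = (4;(1))
  • {0,3,6,8}:  v_{0} + v_{3} + v_{6} + v_{8} = 2·v_{4}  →  sig = (4;(2))

Hence PRS(X_Σ) =
    |P|=2: 8 collections, coeffs (1), (1), (1,1), (1,1,2), (1,1,2), (1,2), (1,2), (1,2,2)
    |P|=3: 4 collections, coeffs (), (), (1), (1,1)
    |P|=4: 2 collections, coeffs (1), (2)


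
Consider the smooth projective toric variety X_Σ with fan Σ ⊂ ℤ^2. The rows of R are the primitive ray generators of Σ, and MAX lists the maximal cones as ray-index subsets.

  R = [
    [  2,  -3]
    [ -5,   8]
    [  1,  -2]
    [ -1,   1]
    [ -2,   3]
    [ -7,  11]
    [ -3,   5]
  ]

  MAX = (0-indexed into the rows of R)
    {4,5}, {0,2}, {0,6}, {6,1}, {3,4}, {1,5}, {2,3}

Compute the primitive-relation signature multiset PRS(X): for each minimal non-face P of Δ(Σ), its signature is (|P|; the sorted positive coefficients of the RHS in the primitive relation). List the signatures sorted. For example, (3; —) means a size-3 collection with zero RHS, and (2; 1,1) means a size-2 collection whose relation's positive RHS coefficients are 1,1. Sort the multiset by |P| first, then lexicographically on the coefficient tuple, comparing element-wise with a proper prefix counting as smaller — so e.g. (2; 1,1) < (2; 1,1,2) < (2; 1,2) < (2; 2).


14 collections generate NE(X_Σ); each relation:

  • {0,4}:  v_{0} + v_{4} = 0  ⇒ sig = (2; —)
  • {0,1}:  v_{0} + v_{1} = v_{6}  ⇒ sig = (2; 1)
  • {0,3}:  v_{0} + v_{3} = v_{2}  ⇒ sig = (2; 1)
  • {0,5}:  v_{0} + v_{5} = v_{1}  ⇒ sig = (2; 1)
  • {1,4}:  v_{1} + v_{4} = v_{5}  ⇒ sig = (2; 1)
  • {2,4}:  v_{2} + v_{4} = v_{3}  ⇒ sig = (2; 1)
  • {2,6}:  v_{2} + v_{6} = v_{4}  ⇒ sig = (2; 1)
  • {4,6}:  v_{4} + v_{6} = v_{1}  ⇒ sig = (2; 1)
  • {1,2}:  v_{1} + v_{2} = 2·v_{4}  ⇒ sig = (2; 2)
  • {3,6}:  v_{3} + v_{6} = 2·v_{4}  ⇒ sig = (2; 2)
  • {5,6}:  v_{5} + v_{6} = 2·v_{1}  ⇒ sig = (2; 2)
  • {1,3}:  v_{1} + v_{3} = 3·v_{4}  ⇒ sig = (2; 3)
  • {2,5}:  v_{2} + v_{5} = 3·v_{4}  ⇒ sig = (2; 3)
  • {3,5}:  v_{3} + v_{5} = 4·v_{4}  ⇒ sig = (2; 4)

Hence PRS(X_Σ) =
    (2; —)
    (2; 1)
    (2; 1)
    (2; 1)
    (2; 1)
    (2; 1)
    (2; 1)
    (2; 1)
    (2; 2)
    (2; 2)
    (2; 2)
    (2; 3)
    (2; 3)
    (2; 4)


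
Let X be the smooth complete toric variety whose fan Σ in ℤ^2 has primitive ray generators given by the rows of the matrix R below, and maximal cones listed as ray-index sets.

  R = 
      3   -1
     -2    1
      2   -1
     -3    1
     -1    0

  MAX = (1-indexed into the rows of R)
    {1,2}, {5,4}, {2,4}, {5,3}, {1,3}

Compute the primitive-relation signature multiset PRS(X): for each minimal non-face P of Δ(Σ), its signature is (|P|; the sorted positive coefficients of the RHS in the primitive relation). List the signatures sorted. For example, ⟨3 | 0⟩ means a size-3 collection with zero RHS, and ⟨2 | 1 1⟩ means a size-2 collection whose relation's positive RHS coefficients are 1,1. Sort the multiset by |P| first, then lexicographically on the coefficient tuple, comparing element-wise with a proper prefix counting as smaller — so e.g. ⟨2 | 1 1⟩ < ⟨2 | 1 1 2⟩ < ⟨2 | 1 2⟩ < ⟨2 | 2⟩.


The 5 primitive collections of Σ (r=5, n=2):

  • {1,4}:  v_{1} + v_{4} = 0  so sig = ⟨2 | 0⟩
  • {2,3}:  v_{2} + v_{3} = 0  so sig = ⟨2 | 0⟩
  • {1,5}:  v_{1} + v_{5} = v_{3}  so sig = ⟨2 | 1⟩
  • {2,5}:  v_{2} + v_{5} = v_{4}  so sig = ⟨2 | 1⟩
  • {3,4}:  v_{3} + v_{4} = v_{5}  so sig = ⟨2 | 1⟩

Hence PRS(X_Σ) =
    ⟨2 | 0⟩
    ⟨2 | 0⟩
    ⟨2 | 1⟩
    ⟨2 | 1⟩
    ⟨2 | 1⟩


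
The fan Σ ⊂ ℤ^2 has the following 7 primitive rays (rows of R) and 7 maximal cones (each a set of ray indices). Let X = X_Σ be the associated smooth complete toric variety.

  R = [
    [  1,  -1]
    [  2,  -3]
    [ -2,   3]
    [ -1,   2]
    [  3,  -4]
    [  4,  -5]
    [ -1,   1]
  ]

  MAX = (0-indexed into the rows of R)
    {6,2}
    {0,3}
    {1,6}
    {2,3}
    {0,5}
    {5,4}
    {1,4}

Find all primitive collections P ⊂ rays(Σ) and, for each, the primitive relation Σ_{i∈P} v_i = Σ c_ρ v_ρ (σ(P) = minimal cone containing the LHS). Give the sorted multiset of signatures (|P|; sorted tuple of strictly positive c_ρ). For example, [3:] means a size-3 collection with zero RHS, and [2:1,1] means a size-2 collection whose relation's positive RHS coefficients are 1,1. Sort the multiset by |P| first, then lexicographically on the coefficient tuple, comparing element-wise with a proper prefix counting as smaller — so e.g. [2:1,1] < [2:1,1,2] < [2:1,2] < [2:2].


The 14 primitive collections of Σ (r=7, n=2):

  P={0,6}:  v_{0} + v_{6} = 0 — sig = [2:]
  P={1,2}:  v_{1} + v_{2} = 0 — sig = [2:]
  P={0,1}:  v_{0} + v_{1} = v_{4} — sig = [2:1]
  P={0,2}:  v_{0} + v_{2} = v_{3} — sig = [2:1]
  P={0,4}:  v_{0} + v_{4} = v_{5} — sig = [2:1]
  P={1,3}:  v_{1} + v_{3} = v_{0} — sig = [2:1]
  P={2,4}:  v_{2} + v_{4} = v_{0} — sig = [2:1]
  P={3,6}:  v_{3} + v_{6} = v_{2} — sig = [2:1]
  P={4,6}:  v_{4} + v_{6} = v_{1} — sig = [2:1]
  P={5,6}:  v_{5} + v_{6} = v_{4} — sig = [2:1]
  P={1,5}:  v_{1} + v_{5} = 2·v_{4} — sig = [2:2]
  P={2,5}:  v_{2} + v_{5} = 2·v_{0} — sig = [2:2]
  P={3,4}:  v_{3} + v_{4} = 2·v_{0} — sig = [2:2]
  P={3,5}:  v_{3} + v_{5} = 3·v_{0} — sig = [2:3]

so the primitive-relation signature multiset is
    |P|=2: 14 collections, coeffs (), (), (1), (1), (1), (1), (1), (1), (1), (1), (2), (2), (2), (3)


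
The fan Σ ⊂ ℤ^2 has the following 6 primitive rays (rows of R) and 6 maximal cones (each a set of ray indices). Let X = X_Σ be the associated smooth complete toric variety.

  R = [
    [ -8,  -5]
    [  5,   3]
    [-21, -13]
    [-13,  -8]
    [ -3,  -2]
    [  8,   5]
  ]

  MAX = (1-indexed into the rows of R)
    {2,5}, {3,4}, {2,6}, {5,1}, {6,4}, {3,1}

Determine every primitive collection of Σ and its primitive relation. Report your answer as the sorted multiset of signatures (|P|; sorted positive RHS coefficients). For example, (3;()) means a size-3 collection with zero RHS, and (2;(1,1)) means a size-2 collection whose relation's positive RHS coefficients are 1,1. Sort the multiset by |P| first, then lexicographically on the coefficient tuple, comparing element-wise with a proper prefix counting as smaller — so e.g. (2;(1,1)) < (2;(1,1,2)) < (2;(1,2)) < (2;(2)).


Δ(Σ) — 6 vertices, 9 min non-faces:

  P={1,6}:  v_{1} + v_{6} = 0  →  sig = (2;())
  P={1,2}:  v_{1} + v_{2} = v_{5}  →  sig = (2;(1))
  P={1,4}:  v_{1} + v_{4} = v_{3}  →  sig = (2;(1))
  P={2,4}:  v_{2} + v_{4} = v_{1}  →  sig = (2;(1))
  P={3,6}:  v_{3} + v_{6} = v_{4}  →  sig = (2;(1))
  P={5,6}:  v_{5} + v_{6} = v_{2}  →  sig = (2;(1))
  P={2,3}:  v_{2} + v_{3} = 2·v_{1}  →  sig = (2;(2))
  P={4,5}:  v_{4} + v_{5} = 2·v_{1}  →  sig = (2;(2))
  P={3,5}:  v_{3} + v_{5} = 3·v_{1}  →  sig = (2;(3))

Hence PRS(X_Σ) =
{ (2;()),  (2;(1)) ×5,  (2;(2)) ×2,  (2;(3)) }


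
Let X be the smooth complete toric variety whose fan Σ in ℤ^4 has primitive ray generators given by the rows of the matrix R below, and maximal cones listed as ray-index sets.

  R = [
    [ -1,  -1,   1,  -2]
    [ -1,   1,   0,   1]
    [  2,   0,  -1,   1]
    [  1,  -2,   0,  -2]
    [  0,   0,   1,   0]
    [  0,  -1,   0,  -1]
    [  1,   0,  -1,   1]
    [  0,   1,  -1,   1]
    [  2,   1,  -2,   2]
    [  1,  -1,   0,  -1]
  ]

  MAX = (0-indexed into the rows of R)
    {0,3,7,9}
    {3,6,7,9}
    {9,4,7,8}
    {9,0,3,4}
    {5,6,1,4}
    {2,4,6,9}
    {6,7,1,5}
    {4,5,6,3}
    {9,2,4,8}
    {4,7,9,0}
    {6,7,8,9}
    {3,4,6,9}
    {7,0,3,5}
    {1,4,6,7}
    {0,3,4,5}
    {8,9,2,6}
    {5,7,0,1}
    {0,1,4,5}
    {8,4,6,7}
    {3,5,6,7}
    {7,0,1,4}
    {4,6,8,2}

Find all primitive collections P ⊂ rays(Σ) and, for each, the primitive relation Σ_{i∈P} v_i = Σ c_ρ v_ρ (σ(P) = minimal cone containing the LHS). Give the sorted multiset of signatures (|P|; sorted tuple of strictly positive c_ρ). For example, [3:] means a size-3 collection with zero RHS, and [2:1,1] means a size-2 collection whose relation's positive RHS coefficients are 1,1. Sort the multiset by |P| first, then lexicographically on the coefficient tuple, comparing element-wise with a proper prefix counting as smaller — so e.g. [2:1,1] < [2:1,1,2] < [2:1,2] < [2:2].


17 collections generate NE(X_Σ); each relation:

  P = {1,9}:  v_{1} + v_{9} = 0  so sig = [2:]
  P = {0,2}:  v_{0} + v_{2} = v_{9}  so sig = [2:1]
  P = {0,6}:  v_{0} + v_{6} = v_{5}  so sig = [2:1]
  P = {1,3}:  v_{1} + v_{3} = v_{5}  so sig = [2:1]
  P = {2,7}:  v_{2} + v_{7} = v_{8}  so sig = [2:1]
  P = {5,9}:  v_{5} + v_{9} = v_{3}  so sig = [2:1]
  P = {0,8}:  v_{0} + v_{8} = v_{7} + v_{9}  so sig = [2:1,1]
  P = {2,5}:  v_{2} + v_{5} = v_{6} + v_{9}  so sig = [2:1,1]
  P = {1,2}:  v_{1} + v_{2} = v_{4} + v_{6} + v_{7}  so sig = [2:1,1,1]
  P = {5,8}:  v_{5} + v_{8} = v_{6} + v_{7} + v_{9}  so sig = [2:1,1,1]
  P = {1,8}:  v_{1} + v_{8} = v_{4} + v_{6} + 2·v_{7}  so sig = [2:1,1,2]
  P = {3,8}:  v_{3} + v_{8} = v_{6} + v_{7} + 2·v_{9}  so sig = [2:1,1,2]
  P = {2,3}:  v_{2} + v_{3} = v_{6} + 2·v_{9}  so sig = [2:1,2]
  P = {4,5,7}:  v_{4} + v_{5} + v_{7} = 0  so sig = [3:]
  P = {3,4,7}:  v_{3} + v_{4} + v_{7} = v_{9}  so sig = [3:1]
  P = {4,6,7,9}:  v_{4} + v_{6} + v_{7} + v_{9} = v_{2}  so sig = [4:1]
  P = {4,6,8,9}:  v_{4} + v_{6} + v_{8} + v_{9} = 2·v_{2}  so sig = [4:2]

Sorted signature multiset PRS(X):
    [2:]
    [2:1]
    [2:1]
    [2:1]
    [2:1]
    [2:1]
    [2:1,1]
    [2:1,1]
    [2:1,1,1]
    [2:1,1,1]
    [2:1,1,2]
    [2:1,1,2]
    [2:1,2]
    [3:]
    [3:1]
    [4:1]
    [4:2]


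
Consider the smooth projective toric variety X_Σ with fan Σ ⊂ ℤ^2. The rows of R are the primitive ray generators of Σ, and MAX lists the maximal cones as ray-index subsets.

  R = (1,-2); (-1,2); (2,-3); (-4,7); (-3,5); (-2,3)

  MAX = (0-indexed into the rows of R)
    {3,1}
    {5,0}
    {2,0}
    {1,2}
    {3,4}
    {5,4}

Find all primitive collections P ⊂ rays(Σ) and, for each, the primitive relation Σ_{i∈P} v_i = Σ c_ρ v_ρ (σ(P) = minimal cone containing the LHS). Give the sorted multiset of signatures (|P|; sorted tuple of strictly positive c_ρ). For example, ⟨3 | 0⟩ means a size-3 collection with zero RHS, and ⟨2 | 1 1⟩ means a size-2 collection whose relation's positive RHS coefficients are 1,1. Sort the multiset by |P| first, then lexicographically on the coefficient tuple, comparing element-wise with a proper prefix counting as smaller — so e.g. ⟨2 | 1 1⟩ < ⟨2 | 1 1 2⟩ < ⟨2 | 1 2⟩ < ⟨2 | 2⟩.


The 9 primitive collections of Σ (r=6, n=2):

  P = {0,1}:  v_{0} + v_{1} = 0 — sig = ⟨2 | 0⟩
  P = {2,5}:  v_{2} + v_{5} = 0 — sig = ⟨2 | 0⟩
  P = {0,3}:  v_{0} + v_{3} = v_{4} — sig = ⟨2 | 1⟩
  P = {0,4}:  v_{0} + v_{4} = v_{5} — sig = ⟨2 | 1⟩
  P = {1,4}:  v_{1} + v_{4} = v_{3} — sig = ⟨2 | 1⟩
  P = {1,5}:  v_{1} + v_{5} = v_{4} — sig = ⟨2 | 1⟩
  P = {2,4}:  v_{2} + v_{4} = v_{1} — sig = ⟨2 | 1⟩
  P = {2,3}:  v_{2} + v_{3} = 2·v_{1} — sig = ⟨2 | 2⟩
  P = {3,5}:  v_{3} + v_{5} = 2·v_{4} — sig = ⟨2 | 2⟩

Hence PRS(X_Σ) =
{ ⟨2 | 0⟩ ×2,  ⟨2 | 1⟩ ×5,  ⟨2 | 2⟩ ×2 }
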